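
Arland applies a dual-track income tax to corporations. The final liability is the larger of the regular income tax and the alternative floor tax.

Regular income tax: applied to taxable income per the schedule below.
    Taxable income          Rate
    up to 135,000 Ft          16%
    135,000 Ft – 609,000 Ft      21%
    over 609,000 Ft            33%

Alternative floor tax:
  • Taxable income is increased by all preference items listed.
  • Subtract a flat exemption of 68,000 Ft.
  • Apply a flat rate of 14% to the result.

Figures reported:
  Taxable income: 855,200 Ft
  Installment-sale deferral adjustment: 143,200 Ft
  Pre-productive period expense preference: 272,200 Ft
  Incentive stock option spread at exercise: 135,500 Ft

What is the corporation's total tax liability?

Regular income tax:
  135,000 Ft × 16% = 21,600 Ft
  474,000 Ft × 21% = 99,540 Ft
  246,200 Ft × 33% = 81,246 Ft
  → 202,386 Ft

Alternative floor tax:
  Adjusted income: 855,200 Ft + 143,200 Ft + 272,200 Ft + 135,500 Ft = 1,406,100 Ft
  Less exemption 68,000 Ft → base 1,338,100 Ft
  1,338,100 Ft × 14% = 187,334 Ft

202,386 Ft > 187,334 Ft, so the regular income tax governs.

202,386 Ft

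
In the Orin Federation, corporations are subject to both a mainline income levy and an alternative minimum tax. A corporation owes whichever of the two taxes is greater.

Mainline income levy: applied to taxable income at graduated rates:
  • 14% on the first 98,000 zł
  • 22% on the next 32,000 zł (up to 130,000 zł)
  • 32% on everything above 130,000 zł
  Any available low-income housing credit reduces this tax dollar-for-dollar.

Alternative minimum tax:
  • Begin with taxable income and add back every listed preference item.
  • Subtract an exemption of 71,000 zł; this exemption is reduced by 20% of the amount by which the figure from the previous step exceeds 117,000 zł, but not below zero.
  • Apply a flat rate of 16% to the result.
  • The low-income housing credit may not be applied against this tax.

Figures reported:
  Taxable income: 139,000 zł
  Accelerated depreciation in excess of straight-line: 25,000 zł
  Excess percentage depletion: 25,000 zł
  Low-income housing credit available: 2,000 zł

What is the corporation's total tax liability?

21,640 zł

Mainline income levy:
  98,000 zł × 14% = 13,720 zł
  32,000 zł × 22% = 7,040 zł
  9,000 zł × 32% = 2,880 zł
  → 23,640 zł
  Less low-income housing credit 2,000 zł → 21,640 zł

Alternative minimum tax:
  Adjusted income: 139,000 zł + 25,000 zł + 25,000 zł = 189,000 zł
  Exemption: 71,000 zł − 20% × (189,000 zł − 117,000 zł) = 71,000 zł − 14,400 zł = 56,600 zł
  Base: 189,000 zł − 56,600 zł = 132,400 zł
  132,400 zł × 16% = 21,184 zł

21,640 zł > 21,184 zł, so the mainline income levy governs.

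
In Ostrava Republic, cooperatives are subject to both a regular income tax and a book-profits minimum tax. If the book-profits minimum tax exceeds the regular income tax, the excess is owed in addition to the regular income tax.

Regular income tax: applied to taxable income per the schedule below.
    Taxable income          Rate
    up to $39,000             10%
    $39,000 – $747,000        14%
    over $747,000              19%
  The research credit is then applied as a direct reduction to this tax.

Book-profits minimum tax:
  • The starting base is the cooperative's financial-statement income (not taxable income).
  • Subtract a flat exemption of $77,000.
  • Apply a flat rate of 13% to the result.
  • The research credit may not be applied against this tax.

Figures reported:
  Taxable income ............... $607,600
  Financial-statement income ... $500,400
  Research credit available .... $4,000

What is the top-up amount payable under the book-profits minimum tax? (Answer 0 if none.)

Book-profits minimum tax:
  Base (financial-statement income): $500,400
  Less exemption $77,000 → base $423,400
  $423,400 × 13% = $55,042

Regular income tax:
  $39,000 × 10% = $3,900
  $568,600 × 14% = $79,604
  → $83,504
  Less research credit $4,000 → $79,504

$55,042 ≤ $79,504, so no add-on is due.

$0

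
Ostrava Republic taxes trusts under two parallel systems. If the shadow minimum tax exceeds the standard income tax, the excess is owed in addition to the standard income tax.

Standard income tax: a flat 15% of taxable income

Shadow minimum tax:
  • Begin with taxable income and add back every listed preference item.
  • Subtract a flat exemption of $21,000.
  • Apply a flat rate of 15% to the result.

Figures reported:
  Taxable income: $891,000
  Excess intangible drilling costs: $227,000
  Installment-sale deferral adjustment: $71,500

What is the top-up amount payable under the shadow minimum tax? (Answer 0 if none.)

$41,625

Standard income tax:
  $891,000 × 15% = $133,650

Shadow minimum tax:
  Adjusted income: $891,000 + $227,000 + $71,500 = $1,189,500
  Less exemption $21,000 → base $1,168,500
  $1,168,500 × 15% = $175,275

Excess of shadow minimum tax over standard income tax: $175,275 − $133,650 = $41,625.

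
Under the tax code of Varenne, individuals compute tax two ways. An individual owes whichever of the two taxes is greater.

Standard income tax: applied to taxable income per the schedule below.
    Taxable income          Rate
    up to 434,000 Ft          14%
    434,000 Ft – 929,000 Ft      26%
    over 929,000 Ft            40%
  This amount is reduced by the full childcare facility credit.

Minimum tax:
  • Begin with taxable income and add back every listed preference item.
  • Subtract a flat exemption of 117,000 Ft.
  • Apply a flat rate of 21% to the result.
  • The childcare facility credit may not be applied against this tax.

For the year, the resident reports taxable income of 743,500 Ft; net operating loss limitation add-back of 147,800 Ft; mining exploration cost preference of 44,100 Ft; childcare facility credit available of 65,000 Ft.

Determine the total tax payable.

171,864 Ft

Minimum tax:
  Adjusted income: 743,500 Ft + 147,800 Ft + 44,100 Ft = 935,400 Ft
  Less exemption 117,000 Ft → base 818,400 Ft
  818,400 Ft × 21% = 171,864 Ft

Standard income tax:
  434,000 Ft × 14% = 60,760 Ft
  309,500 Ft × 26% = 80,470 Ft
  → 141,230 Ft
  Less childcare facility credit 65,000 Ft → 76,230 Ft

171,864 Ft > 76,230 Ft, so the minimum tax is the binding amount.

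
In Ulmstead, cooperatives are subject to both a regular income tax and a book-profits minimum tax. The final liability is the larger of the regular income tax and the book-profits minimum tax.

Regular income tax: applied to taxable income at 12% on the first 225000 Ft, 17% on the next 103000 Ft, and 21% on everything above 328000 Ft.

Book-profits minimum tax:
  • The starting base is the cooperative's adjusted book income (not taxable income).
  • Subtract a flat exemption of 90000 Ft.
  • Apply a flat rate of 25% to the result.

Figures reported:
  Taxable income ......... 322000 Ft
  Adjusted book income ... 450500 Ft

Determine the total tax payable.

90125 Ft

Regular income tax:
  225000 Ft × 12% = 27000 Ft
  97000 Ft × 17% = 16490 Ft
  → 43490 Ft

Book-profits minimum tax:
  Base (adjusted book income): 450500 Ft
  Less exemption 90000 Ft → base 360500 Ft
  360500 Ft × 25% = 90125 Ft

90125 Ft > 43490 Ft, so the book-profits minimum tax is the binding amount.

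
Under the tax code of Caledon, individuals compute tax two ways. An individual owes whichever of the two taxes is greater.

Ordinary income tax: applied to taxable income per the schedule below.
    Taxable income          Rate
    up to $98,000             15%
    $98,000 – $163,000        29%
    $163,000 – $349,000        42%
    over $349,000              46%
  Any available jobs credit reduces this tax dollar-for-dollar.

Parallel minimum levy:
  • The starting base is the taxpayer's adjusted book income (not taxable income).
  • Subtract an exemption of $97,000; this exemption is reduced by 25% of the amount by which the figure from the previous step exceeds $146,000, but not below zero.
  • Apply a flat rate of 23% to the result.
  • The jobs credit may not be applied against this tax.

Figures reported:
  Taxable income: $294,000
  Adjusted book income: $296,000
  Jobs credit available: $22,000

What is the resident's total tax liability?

$66,570

Ordinary income tax:
  $98,000 × 15% = $14,700
  $65,000 × 29% = $18,850
  $131,000 × 42% = $55,020
  → $88,570
  Less jobs credit $22,000 → $66,570

Parallel minimum levy:
  Base (adjusted book income): $296,000
  Exemption: $97,000 − 25% × ($296,000 − $146,000) = $97,000 − $37,500 = $59,500
  Base: $296,000 − $59,500 = $236,500
  $236,500 × 23% = $54,395

$66,570 > $54,395, so the ordinary income tax governs.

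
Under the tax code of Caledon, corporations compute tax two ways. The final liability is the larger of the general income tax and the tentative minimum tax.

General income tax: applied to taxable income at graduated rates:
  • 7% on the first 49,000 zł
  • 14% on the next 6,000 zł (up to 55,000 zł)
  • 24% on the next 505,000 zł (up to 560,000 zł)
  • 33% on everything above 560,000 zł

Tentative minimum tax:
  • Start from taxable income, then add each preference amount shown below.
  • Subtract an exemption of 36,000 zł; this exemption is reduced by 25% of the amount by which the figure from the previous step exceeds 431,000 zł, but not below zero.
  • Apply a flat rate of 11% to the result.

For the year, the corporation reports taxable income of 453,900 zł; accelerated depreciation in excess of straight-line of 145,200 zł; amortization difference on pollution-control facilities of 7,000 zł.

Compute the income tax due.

Tentative minimum tax:
  Adjusted income: 453,900 zł + 145,200 zł + 7,000 zł = 606,100 zł
  Exemption: 25% × (606,100 zł − 431,000 zł) = 43,775 zł ≥ 36,000 zł, so the exemption is fully phased out
  Base: 606,100 zł − 0 zł = 606,100 zł
  606,100 zł × 11% = 66,671 zł

General income tax:
  49,000 zł × 7% = 3,430 zł
  6,000 zł × 14% = 840 zł
  398,900 zł × 24% = 95,736 zł
  → 100,006 zł

100,006 zł > 66,671 zł, so the general income tax governs.

100,006 zł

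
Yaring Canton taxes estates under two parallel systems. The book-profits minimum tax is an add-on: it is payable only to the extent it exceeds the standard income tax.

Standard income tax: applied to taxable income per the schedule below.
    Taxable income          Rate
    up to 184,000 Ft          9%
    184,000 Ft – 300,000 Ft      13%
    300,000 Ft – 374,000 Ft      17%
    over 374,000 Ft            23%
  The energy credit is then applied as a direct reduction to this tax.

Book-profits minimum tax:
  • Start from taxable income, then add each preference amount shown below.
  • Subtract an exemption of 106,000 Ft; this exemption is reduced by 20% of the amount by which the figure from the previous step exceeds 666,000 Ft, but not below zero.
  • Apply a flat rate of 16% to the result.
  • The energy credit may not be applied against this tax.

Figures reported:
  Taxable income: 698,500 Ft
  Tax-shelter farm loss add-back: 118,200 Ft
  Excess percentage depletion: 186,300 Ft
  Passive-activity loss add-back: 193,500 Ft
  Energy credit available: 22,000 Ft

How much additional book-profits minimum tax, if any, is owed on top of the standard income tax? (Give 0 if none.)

Book-profits minimum tax:
  Adjusted income: 698,500 Ft + 118,200 Ft + 186,300 Ft + 193,500 Ft = 1,196,500 Ft
  Exemption: 20% × (1,196,500 Ft − 666,000 Ft) = 106,100 Ft ≥ 106,000 Ft, so the exemption is fully phased out
  Base: 1,196,500 Ft − 0 Ft = 1,196,500 Ft
  1,196,500 Ft × 16% = 191,440 Ft

Standard income tax:
  184,000 Ft × 9% = 16,560 Ft
  116,000 Ft × 13% = 15,080 Ft
  74,000 Ft × 17% = 12,580 Ft
  324,500 Ft × 23% = 74,635 Ft
  → 118,855 Ft
  Less energy credit 22,000 Ft → 96,855 Ft

Excess of book-profits minimum tax over standard income tax: 191,440 Ft − 96,855 Ft = 94,585 Ft.

94,585 Ft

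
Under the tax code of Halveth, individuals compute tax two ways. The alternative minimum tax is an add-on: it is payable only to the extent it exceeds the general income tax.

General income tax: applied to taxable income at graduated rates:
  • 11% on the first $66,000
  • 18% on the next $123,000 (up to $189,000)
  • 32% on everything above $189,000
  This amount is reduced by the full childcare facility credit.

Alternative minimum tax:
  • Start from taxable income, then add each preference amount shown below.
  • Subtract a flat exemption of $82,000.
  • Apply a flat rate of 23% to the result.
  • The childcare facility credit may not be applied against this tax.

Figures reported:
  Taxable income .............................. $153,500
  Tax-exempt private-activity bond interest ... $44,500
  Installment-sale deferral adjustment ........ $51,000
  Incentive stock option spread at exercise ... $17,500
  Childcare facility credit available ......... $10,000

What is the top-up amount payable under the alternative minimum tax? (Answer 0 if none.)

General income tax:
  $66,000 × 11% = $7,260
  $87,500 × 18% = $15,750
  → $23,010
  Less childcare facility credit $10,000 → $13,010

Alternative minimum tax:
  Adjusted income: $153,500 + $44,500 + $51,000 + $17,500 = $266,500
  Less exemption $82,000 → base $184,500
  $184,500 × 23% = $42,435

Excess of alternative minimum tax over general income tax: $42,435 − $13,010 = $29,425.

$29,425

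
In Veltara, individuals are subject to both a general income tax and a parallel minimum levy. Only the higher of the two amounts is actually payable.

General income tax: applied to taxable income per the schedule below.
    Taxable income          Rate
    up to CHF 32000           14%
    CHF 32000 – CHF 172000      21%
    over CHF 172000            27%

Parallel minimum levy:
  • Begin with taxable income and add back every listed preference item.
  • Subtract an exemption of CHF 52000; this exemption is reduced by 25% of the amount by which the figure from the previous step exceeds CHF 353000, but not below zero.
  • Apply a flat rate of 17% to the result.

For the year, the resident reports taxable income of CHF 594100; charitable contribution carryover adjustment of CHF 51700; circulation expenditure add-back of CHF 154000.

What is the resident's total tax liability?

CHF 147847

Parallel minimum levy:
  Adjusted income: CHF 594100 + CHF 51700 + CHF 154000 = CHF 799800
  Exemption: 25% × (CHF 799800 − CHF 353000) = CHF 111700 ≥ CHF 52000, so the exemption is fully phased out
  Base: CHF 799800 − CHF 0 = CHF 799800
  CHF 799800 × 17% = CHF 135966

General income tax:
  CHF 32000 × 14% = CHF 4480
  CHF 140000 × 21% = CHF 29400
  CHF 422100 × 27% = CHF 113967
  → CHF 147847

CHF 147847 > CHF 135966, so the general income tax governs.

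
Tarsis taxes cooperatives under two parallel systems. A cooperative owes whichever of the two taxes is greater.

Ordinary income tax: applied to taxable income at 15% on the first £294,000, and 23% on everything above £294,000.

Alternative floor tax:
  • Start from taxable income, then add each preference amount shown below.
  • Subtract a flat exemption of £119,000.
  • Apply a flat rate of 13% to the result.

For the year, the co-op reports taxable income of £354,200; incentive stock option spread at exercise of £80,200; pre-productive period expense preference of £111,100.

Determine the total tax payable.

Alternative floor tax:
  Adjusted income: £354,200 + £80,200 + £111,100 = £545,500
  Less exemption £119,000 → base £426,500
  £426,500 × 13% = £55,445

Ordinary income tax:
  £294,000 × 15% = £44,100
  £60,200 × 23% = £13,846
  → £57,946

£57,946 > £55,445, so the ordinary income tax governs.

£57,946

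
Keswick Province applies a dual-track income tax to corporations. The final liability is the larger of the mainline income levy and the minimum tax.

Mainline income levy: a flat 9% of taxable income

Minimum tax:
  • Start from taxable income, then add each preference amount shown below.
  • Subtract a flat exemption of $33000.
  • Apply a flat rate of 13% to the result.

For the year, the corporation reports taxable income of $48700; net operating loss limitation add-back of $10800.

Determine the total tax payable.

$4383

Minimum tax:
  Adjusted income: $48700 + $10800 = $59500
  Less exemption $33000 → base $26500
  $26500 × 13% = $3445

Mainline income levy:
  $48700 × 9% = $4383

$4383 > $3445, so the mainline income levy governs.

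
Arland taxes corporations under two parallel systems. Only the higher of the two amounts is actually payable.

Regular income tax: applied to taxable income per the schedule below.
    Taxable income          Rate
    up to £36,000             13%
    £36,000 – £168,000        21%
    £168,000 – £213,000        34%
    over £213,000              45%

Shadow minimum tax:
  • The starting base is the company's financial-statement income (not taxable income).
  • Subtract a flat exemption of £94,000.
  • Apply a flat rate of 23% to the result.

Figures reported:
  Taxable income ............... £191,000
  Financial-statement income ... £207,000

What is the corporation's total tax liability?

£40,220

Regular income tax:
  £36,000 × 13% = £4,680
  £132,000 × 21% = £27,720
  £23,000 × 34% = £7,820
  → £40,220

Shadow minimum tax:
  Base (financial-statement income): £207,000
  Less exemption £94,000 → base £113,000
  £113,000 × 23% = £25,990

£40,220 > £25,990, so the regular income tax governs.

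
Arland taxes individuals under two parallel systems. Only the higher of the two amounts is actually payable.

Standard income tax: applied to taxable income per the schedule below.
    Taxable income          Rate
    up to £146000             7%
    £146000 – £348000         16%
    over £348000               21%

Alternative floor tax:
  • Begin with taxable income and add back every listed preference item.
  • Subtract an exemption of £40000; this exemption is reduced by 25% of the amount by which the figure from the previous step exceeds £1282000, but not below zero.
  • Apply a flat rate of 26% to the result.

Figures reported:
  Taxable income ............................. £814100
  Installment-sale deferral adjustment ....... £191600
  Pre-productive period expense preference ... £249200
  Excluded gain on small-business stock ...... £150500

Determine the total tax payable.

Standard income tax:
  £146000 × 7% = £10220
  £202000 × 16% = £32320
  £466100 × 21% = £97881
  → £140421

Alternative floor tax:
  Adjusted income: £814100 + £191600 + £249200 + £150500 = £1405400
  Exemption: £40000 − 25% × (£1405400 − £1282000) = £40000 − £30850 = £9150
  Base: £1405400 − £9150 = £1396250
  £1396250 × 26% = £363025

£363025 > £140421, so the alternative floor tax is the binding amount.

£363025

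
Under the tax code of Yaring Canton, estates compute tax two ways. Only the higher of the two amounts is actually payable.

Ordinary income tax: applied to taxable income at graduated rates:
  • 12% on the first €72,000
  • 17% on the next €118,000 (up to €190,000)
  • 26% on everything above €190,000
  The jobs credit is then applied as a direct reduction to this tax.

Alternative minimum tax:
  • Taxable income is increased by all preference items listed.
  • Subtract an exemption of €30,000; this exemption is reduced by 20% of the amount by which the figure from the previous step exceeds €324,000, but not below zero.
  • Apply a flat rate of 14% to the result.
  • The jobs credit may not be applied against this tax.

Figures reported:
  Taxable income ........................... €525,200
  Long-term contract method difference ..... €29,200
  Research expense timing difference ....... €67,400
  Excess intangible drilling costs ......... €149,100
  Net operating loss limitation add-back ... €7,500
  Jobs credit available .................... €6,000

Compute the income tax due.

Alternative minimum tax:
  Adjusted income: €525,200 + €29,200 + €67,400 + €149,100 + €7,500 = €778,400
  Exemption: 20% × (€778,400 − €324,000) = €90,880 ≥ €30,000, so the exemption is fully phased out
  Base: €778,400 − €0 = €778,400
  €778,400 × 14% = €108,976

Ordinary income tax:
  €72,000 × 12% = €8,640
  €118,000 × 17% = €20,060
  €335,200 × 26% = €87,152
  → €115,852
  Less jobs credit €6,000 → €109,852

€109,852 > €108,976, so the ordinary income tax governs.

€109,852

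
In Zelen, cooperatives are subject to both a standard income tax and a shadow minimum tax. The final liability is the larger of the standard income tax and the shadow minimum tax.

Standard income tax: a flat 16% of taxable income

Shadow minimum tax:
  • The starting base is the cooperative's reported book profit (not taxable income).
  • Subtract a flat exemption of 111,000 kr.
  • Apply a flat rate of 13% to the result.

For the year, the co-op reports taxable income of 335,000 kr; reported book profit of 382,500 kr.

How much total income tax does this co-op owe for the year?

Shadow minimum tax:
  Base (reported book profit): 382,500 kr
  Less exemption 111,000 kr → base 271,500 kr
  271,500 kr × 13% = 35,295 kr

Standard income tax:
  335,000 kr × 16% = 53,600 kr

53,600 kr > 35,295 kr, so the standard income tax governs.

53,600 kr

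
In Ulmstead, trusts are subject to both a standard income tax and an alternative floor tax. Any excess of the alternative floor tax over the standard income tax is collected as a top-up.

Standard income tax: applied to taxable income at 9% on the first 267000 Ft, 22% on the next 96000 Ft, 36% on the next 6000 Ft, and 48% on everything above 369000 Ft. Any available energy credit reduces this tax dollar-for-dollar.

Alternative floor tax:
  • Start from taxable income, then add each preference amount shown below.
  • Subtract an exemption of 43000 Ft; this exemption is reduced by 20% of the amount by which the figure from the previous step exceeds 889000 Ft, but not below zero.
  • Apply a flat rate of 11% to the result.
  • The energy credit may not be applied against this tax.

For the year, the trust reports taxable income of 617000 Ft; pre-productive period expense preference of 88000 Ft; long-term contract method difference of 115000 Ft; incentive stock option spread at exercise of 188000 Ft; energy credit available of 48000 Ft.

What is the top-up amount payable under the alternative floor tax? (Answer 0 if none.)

0 Ft

Alternative floor tax:
  Adjusted income: 617000 Ft + 88000 Ft + 115000 Ft + 188000 Ft = 1008000 Ft
  Exemption: 43000 Ft − 20% × (1008000 Ft − 889000 Ft) = 43000 Ft − 23800 Ft = 19200 Ft
  Base: 1008000 Ft − 19200 Ft = 988800 Ft
  988800 Ft × 11% = 108768 Ft

Standard income tax:
  267000 Ft × 9% = 24030 Ft
  96000 Ft × 22% = 21120 Ft
  6000 Ft × 36% = 2160 Ft
  248000 Ft × 48% = 119040 Ft
  → 166350 Ft
  Less energy credit 48000 Ft → 118350 Ft

108768 Ft ≤ 118350 Ft, so no add-on is due.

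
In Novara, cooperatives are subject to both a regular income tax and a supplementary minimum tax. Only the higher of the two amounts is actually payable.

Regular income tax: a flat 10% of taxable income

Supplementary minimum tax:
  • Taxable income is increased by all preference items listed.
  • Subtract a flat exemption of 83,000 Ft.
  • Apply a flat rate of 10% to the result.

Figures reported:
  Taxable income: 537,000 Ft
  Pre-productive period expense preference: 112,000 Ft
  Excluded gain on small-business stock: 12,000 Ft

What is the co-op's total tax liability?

Regular income tax:
  537,000 Ft × 10% = 53,700 Ft

Supplementary minimum tax:
  Adjusted income: 537,000 Ft + 112,000 Ft + 12,000 Ft = 661,000 Ft
  Less exemption 83,000 Ft → base 578,000 Ft
  578,000 Ft × 10% = 57,800 Ft

57,800 Ft > 53,700 Ft, so the supplementary minimum tax is the binding amount.

57,800 Ft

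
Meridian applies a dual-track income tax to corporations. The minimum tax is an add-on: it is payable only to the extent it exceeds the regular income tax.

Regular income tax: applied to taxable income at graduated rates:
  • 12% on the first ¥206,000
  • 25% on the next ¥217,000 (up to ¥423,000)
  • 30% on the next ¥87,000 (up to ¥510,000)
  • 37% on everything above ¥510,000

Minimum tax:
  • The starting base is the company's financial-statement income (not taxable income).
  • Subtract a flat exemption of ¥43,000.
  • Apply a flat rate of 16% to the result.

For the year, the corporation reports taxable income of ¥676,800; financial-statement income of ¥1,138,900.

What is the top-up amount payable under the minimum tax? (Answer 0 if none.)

¥8,558

Regular income tax:
  ¥206,000 × 12% = ¥24,720
  ¥217,000 × 25% = ¥54,250
  ¥87,000 × 30% = ¥26,100
  ¥166,800 × 37% = ¥61,716
  → ¥166,786

Minimum tax:
  Base (financial-statement income): ¥1,138,900
  Less exemption ¥43,000 → base ¥1,095,900
  ¥1,095,900 × 16% = ¥175,344

Excess of minimum tax over regular income tax: ¥175,344 − ¥166,786 = ¥8,558.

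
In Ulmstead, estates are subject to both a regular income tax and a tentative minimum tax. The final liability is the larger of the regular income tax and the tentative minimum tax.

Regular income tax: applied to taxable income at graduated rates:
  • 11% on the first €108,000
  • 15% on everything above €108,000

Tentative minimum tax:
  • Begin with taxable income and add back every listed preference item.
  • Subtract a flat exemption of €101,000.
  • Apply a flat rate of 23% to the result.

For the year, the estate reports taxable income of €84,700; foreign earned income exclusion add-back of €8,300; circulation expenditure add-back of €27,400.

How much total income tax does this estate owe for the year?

€9,317

Tentative minimum tax:
  Adjusted income: €84,700 + €8,300 + €27,400 = €120,400
  Less exemption €101,000 → base €19,400
  €19,400 × 23% = €4,462

Regular income tax:
  €84,700 × 11% = €9,317

€9,317 > €4,462, so the regular income tax governs.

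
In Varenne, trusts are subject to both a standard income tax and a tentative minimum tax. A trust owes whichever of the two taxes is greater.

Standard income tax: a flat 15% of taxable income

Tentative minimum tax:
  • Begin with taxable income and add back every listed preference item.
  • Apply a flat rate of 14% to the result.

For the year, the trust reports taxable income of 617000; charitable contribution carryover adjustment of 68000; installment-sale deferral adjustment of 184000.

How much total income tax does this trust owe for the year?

121660

Tentative minimum tax:
  Adjusted income: 617000 + 68000 + 184000 = 869000
  869000 × 14% = 121660

Standard income tax:
  617000 × 15% = 92550

121660 > 92550, so the tentative minimum tax is the binding amount.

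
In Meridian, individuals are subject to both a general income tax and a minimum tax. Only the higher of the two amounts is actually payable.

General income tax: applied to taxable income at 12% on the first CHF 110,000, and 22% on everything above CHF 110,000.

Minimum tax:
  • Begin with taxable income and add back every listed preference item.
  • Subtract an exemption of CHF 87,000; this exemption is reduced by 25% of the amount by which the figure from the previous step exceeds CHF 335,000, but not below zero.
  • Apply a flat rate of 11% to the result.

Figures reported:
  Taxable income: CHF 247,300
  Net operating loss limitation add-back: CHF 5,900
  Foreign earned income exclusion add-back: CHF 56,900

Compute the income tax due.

CHF 43,406

Minimum tax:
  Adjusted income: CHF 247,300 + CHF 5,900 + CHF 56,900 = CHF 310,100
  Exemption: CHF 310,100 ≤ CHF 335,000, so full CHF 87,000 applies
  Base: CHF 310,100 − CHF 87,000 = CHF 223,100
  CHF 223,100 × 11% = CHF 24,541

General income tax:
  CHF 110,000 × 12% = CHF 13,200
  CHF 137,300 × 22% = CHF 30,206
  → CHF 43,406

CHF 43,406 > CHF 24,541, so the general income tax governs.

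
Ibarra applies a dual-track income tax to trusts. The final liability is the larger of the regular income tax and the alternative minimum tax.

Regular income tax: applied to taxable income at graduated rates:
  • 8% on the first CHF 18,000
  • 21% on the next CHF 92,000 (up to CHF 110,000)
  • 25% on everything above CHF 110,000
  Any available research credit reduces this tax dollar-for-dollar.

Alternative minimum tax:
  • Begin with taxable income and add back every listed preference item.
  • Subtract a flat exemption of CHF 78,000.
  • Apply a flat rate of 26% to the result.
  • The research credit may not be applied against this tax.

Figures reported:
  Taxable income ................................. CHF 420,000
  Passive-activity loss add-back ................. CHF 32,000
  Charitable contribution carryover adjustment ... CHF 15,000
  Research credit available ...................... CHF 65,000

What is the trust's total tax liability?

CHF 101,140

Alternative minimum tax:
  Adjusted income: CHF 420,000 + CHF 32,000 + CHF 15,000 = CHF 467,000
  Less exemption CHF 78,000 → base CHF 389,000
  CHF 389,000 × 26% = CHF 101,140

Regular income tax:
  CHF 18,000 × 8% = CHF 1,440
  CHF 92,000 × 21% = CHF 19,320
  CHF 310,000 × 25% = CHF 77,500
  → CHF 98,260
  Less research credit CHF 65,000 → CHF 33,260

CHF 101,140 > CHF 33,260, so the alternative minimum tax is the binding amount.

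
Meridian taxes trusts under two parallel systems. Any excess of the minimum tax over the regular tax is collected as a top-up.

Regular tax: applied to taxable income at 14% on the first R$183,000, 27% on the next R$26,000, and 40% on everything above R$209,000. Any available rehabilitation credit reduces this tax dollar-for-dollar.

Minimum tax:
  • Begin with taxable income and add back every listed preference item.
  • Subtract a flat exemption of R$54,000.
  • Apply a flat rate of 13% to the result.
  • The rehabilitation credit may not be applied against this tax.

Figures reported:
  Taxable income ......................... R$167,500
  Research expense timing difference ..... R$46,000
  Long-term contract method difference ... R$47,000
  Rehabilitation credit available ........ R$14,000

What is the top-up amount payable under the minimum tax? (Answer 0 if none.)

R$17,395

Minimum tax:
  Adjusted income: R$167,500 + R$46,000 + R$47,000 = R$260,500
  Less exemption R$54,000 → base R$206,500
  R$206,500 × 13% = R$26,845

Regular tax:
  R$167,500 × 14% = R$23,450
  Less rehabilitation credit R$14,000 → R$9,450

Excess of minimum tax over regular tax: R$26,845 − R$9,450 = R$17,395.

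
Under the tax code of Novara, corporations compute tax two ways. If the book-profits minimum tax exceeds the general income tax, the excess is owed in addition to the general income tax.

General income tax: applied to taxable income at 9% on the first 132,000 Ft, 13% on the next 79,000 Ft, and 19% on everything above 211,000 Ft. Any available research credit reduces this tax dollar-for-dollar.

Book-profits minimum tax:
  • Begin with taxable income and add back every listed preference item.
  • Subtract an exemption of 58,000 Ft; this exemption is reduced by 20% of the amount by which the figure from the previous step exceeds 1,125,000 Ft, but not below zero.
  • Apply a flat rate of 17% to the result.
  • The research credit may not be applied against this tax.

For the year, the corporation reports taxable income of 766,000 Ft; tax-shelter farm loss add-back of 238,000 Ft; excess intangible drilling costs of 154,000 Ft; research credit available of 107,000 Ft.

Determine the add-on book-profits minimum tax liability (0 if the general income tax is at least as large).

167,522 Ft

General income tax:
  132,000 Ft × 9% = 11,880 Ft
  79,000 Ft × 13% = 10,270 Ft
  555,000 Ft × 19% = 105,450 Ft
  → 127,600 Ft
  Less research credit 107,000 Ft → 20,600 Ft

Book-profits minimum tax:
  Adjusted income: 766,000 Ft + 238,000 Ft + 154,000 Ft = 1,158,000 Ft
  Exemption: 58,000 Ft − 20% × (1,158,000 Ft − 1,125,000 Ft) = 58,000 Ft − 6,600 Ft = 51,400 Ft
  Base: 1,158,000 Ft − 51,400 Ft = 1,106,600 Ft
  1,106,600 Ft × 17% = 188,122 Ft

Excess of book-profits minimum tax over general income tax: 188,122 Ft − 20,600 Ft = 167,522 Ft.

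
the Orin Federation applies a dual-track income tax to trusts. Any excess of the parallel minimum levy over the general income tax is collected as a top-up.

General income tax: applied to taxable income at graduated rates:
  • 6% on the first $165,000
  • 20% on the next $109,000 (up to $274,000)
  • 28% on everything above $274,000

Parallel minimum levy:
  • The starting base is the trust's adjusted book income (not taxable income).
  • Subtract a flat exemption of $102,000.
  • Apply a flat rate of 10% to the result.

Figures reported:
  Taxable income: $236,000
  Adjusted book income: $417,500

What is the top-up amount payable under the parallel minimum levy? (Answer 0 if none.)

$7,450

General income tax:
  $165,000 × 6% = $9,900
  $71,000 × 20% = $14,200
  → $24,100

Parallel minimum levy:
  Base (adjusted book income): $417,500
  Less exemption $102,000 → base $315,500
  $315,500 × 10% = $31,550

Excess of parallel minimum levy over general income tax: $31,550 − $24,100 = $7,450.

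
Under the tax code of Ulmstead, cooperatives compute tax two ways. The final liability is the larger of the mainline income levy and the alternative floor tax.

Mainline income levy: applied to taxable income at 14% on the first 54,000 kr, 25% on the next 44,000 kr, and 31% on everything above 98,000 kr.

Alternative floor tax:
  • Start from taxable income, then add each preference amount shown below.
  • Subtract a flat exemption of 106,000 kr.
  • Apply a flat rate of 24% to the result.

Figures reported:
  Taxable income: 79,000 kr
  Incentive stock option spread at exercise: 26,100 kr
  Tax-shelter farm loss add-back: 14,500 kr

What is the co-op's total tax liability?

Mainline income levy:
  54,000 kr × 14% = 7,560 kr
  25,000 kr × 25% = 6,250 kr
  → 13,810 kr

Alternative floor tax:
  Adjusted income: 79,000 kr + 26,100 kr + 14,500 kr = 119,600 kr
  Less exemption 106,000 kr → base 13,600 kr
  13,600 kr × 24% = 3,264 kr

13,810 kr > 3,264 kr, so the mainline income levy governs.

13,810 kr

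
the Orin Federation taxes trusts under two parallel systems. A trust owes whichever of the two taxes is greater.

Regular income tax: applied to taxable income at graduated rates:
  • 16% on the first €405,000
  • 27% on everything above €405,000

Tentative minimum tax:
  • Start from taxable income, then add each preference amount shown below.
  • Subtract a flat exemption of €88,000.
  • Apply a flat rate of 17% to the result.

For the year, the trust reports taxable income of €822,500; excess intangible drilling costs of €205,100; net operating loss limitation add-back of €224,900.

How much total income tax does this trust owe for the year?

Tentative minimum tax:
  Adjusted income: €822,500 + €205,100 + €224,900 = €1,252,500
  Less exemption €88,000 → base €1,164,500
  €1,164,500 × 17% = €197,965

Regular income tax:
  €405,000 × 16% = €64,800
  €417,500 × 27% = €112,725
  → €177,525

€197,965 > €177,525, so the tentative minimum tax is the binding amount.

€197,965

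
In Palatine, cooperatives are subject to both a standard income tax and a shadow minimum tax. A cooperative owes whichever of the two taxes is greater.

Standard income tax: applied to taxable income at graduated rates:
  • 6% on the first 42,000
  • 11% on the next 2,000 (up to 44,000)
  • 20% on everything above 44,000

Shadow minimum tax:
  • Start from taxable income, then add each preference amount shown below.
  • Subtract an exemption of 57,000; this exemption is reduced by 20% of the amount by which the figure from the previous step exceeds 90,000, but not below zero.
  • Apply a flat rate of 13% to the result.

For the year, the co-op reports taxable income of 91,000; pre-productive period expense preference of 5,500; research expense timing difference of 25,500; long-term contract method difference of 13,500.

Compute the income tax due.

12,140

Standard income tax:
  42,000 × 6% = 2,520
  2,000 × 11% = 220
  47,000 × 20% = 9,400
  → 12,140

Shadow minimum tax:
  Adjusted income: 91,000 + 5,500 + 25,500 + 13,500 = 135,500
  Exemption: 57,000 − 20% × (135,500 − 90,000) = 57,000 − 9,100 = 47,900
  Base: 135,500 − 47,900 = 87,600
  87,600 × 13% = 11,388

12,140 > 11,388, so the standard income tax governs.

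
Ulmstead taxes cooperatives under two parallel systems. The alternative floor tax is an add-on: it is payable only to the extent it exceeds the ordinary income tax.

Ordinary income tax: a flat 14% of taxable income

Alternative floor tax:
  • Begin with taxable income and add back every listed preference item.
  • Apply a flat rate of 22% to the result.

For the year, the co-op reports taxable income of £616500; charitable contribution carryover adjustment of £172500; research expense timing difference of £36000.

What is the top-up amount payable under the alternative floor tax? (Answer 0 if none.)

Ordinary income tax:
  £616500 × 14% = £86310

Alternative floor tax:
  Adjusted income: £616500 + £172500 + £36000 = £825000
  £825000 × 22% = £181500

Excess of alternative floor tax over ordinary income tax: £181500 − £86310 = £95190.

£95190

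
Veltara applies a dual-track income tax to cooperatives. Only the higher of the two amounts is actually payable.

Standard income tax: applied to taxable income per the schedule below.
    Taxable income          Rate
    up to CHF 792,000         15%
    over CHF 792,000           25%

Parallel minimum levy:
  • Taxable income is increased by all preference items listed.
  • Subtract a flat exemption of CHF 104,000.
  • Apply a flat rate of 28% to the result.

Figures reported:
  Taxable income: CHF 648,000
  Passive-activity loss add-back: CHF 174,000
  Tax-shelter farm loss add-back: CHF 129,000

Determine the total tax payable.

CHF 237,160

Parallel minimum levy:
  Adjusted income: CHF 648,000 + CHF 174,000 + CHF 129,000 = CHF 951,000
  Less exemption CHF 104,000 → base CHF 847,000
  CHF 847,000 × 28% = CHF 237,160

Standard income tax:
  CHF 648,000 × 15% = CHF 97,200

CHF 237,160 > CHF 97,200, so the parallel minimum levy is the binding amount.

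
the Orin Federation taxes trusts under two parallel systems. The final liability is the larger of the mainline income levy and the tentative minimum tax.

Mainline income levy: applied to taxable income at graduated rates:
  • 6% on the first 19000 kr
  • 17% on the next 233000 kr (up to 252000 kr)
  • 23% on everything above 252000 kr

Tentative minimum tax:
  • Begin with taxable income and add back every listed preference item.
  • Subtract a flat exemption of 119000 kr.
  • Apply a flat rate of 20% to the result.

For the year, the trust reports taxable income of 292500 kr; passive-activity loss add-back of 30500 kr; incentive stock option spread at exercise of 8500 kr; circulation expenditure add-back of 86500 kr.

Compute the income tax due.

59800 kr

Tentative minimum tax:
  Adjusted income: 292500 kr + 30500 kr + 8500 kr + 86500 kr = 418000 kr
  Less exemption 119000 kr → base 299000 kr
  299000 kr × 20% = 59800 kr

Mainline income levy:
  19000 kr × 6% = 1140 kr
  233000 kr × 17% = 39610 kr
  40500 kr × 23% = 9315 kr
  → 50065 kr

59800 kr > 50065 kr, so the tentative minimum tax is the binding amount.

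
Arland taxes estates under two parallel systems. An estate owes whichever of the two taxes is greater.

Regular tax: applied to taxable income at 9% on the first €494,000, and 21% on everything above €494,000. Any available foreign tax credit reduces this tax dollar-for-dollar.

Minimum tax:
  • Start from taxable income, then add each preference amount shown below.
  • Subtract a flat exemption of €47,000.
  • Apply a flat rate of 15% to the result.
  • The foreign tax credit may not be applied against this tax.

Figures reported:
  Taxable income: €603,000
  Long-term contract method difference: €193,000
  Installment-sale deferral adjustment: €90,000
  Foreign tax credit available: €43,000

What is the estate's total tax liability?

€125,850

Regular tax:
  €494,000 × 9% = €44,460
  €109,000 × 21% = €22,890
  → €67,350
  Less foreign tax credit €43,000 → €24,350

Minimum tax:
  Adjusted income: €603,000 + €193,000 + €90,000 = €886,000
  Less exemption €47,000 → base €839,000
  €839,000 × 15% = €125,850

€125,850 > €24,350, so the minimum tax is the binding amount.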